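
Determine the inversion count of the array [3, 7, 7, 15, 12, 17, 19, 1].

Finding inversions in [3, 7, 7, 15, 12, 17, 19, 1]:

(0, 7): arr[0]=3 > arr[7]=1
(1, 7): arr[1]=7 > arr[7]=1
(2, 7): arr[2]=7 > arr[7]=1
(3, 4): arr[3]=15 > arr[4]=12
(3, 7): arr[3]=15 > arr[7]=1
(4, 7): arr[4]=12 > arr[7]=1
(5, 7): arr[5]=17 > arr[7]=1
(6, 7): arr[6]=19 > arr[7]=1

Total inversions: 8

The array has 8 inversion(s): (0,7), (1,7), (2,7), (3,4), (3,7), (4,7), (5,7), (6,7). Each pair (i,j) satisfies i < j and arr[i] > arr[j].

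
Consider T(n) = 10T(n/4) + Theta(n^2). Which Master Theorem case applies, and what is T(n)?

Master Theorem for T(n) = 10T(n/4) + O(n^2):

a = 10, b = 4, c = 2
log_b(a) = log_4(10) = 1.6610

Case 3: c = 2 > log_4(10) = 1.6610
T(n) = O(n^2) = O(n^2)

For T(n) = 10T(n/4) + O(n^2): log_4(10) = 1.6610. This is Case 3 of the Master Theorem (c > log_b(a), work dominated by root), giving O(n^2).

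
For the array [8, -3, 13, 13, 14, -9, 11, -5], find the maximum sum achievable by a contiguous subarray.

Using Kadane's algorithm on [8, -3, 13, 13, 14, -9, 11, -5]:

Scanning through the array:
Position 1 (value -3): max_ending_here = 5, max_so_far = 8
Position 2 (value 13): max_ending_here = 18, max_so_far = 18
Position 3 (value 13): max_ending_here = 31, max_so_far = 31
Position 4 (value 14): max_ending_here = 45, max_so_far = 45
Position 5 (value -9): max_ending_here = 36, max_so_far = 45
Position 6 (value 11): max_ending_here = 47, max_so_far = 47
Position 7 (value -5): max_ending_here = 42, max_so_far = 47

Maximum subarray: [8, -3, 13, 13, 14, -9, 11]
Maximum sum: 47

The maximum subarray is [8, -3, 13, 13, 14, -9, 11] with sum 47. This subarray runs from index 0 to index 6.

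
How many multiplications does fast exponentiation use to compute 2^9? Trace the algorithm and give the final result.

Computing 2^9 by squaring (build up from 2^1; each line after the first costs one multiplication):

2^1 = 2
2^2 = (2^1)^2 = 2^2 = 4
2^4 = (2^2)^2 = 4^2 = 16
2^8 = (2^4)^2 = 16^2 = 256
2^9 = 2 * 2^8 = 2 * 256 = 512

Result: 512
Multiplications needed: 4 (4 lines after 2^1)

2^9 = 512. Using exponentiation by squaring, this requires 4 multiplications. The key idea: if the exponent is even, square the half-power; if odd, multiply by the base once.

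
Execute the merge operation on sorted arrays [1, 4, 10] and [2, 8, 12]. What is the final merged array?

Merging process:

Compare 1 vs 2: take 1 from left. Merged: [1]
Compare 4 vs 2: take 2 from right. Merged: [1, 2]
Compare 4 vs 8: take 4 from left. Merged: [1, 2, 4]
Compare 10 vs 8: take 8 from right. Merged: [1, 2, 4, 8]
Compare 10 vs 12: take 10 from left. Merged: [1, 2, 4, 8, 10]
Append remaining from right: [12]. Merged: [1, 2, 4, 8, 10, 12]

Final merged array: [1, 2, 4, 8, 10, 12]
Total comparisons: 5

The merged array is [1, 2, 4, 8, 10, 12], requiring 5 comparisons. The merge step runs in O(n) time where n is the total number of elements.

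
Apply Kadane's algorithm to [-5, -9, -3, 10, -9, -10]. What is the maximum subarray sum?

Using Kadane's algorithm on [-5, -9, -3, 10, -9, -10]:

Scanning through the array:
Position 1 (value -9): max_ending_here = -9, max_so_far = -5
Position 2 (value -3): max_ending_here = -3, max_so_far = -3
Position 3 (value 10): max_ending_here = 10, max_so_far = 10
Position 4 (value -9): max_ending_here = 1, max_so_far = 10
Position 5 (value -10): max_ending_here = -9, max_so_far = 10

Maximum subarray: [10]
Maximum sum: 10

The maximum subarray is [10] with sum 10. This subarray runs from index 3 to index 3.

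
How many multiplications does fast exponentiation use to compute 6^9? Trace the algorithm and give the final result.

Computing 6^9 by squaring (build up from 6^1; each line after the first costs one multiplication):

6^1 = 6
6^2 = (6^1)^2 = 6^2 = 36
6^4 = (6^2)^2 = 36^2 = 1296
6^8 = (6^4)^2 = 1296^2 = 1679616
6^9 = 6 * 6^8 = 6 * 1679616 = 10077696

Result: 10077696
Multiplications needed: 4 (4 lines after 6^1)

6^9 = 10077696. Using exponentiation by squaring, this requires 4 multiplications. The key idea: if the exponent is even, square the half-power; if odd, multiply by the base once.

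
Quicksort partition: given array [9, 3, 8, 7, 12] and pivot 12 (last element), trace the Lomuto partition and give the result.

Lomuto partition with pivot = 12:

Initial array: [9, 3, 8, 7, 12]

arr[0]=9 <= 12: swap with position 0, array becomes [9, 3, 8, 7, 12]
arr[1]=3 <= 12: swap with position 1, array becomes [9, 3, 8, 7, 12]
arr[2]=8 <= 12: swap with position 2, array becomes [9, 3, 8, 7, 12]
arr[3]=7 <= 12: swap with position 3, array becomes [9, 3, 8, 7, 12]

Place pivot at position 4: [9, 3, 8, 7, 12]
Pivot position: 4

After partitioning with pivot 12, the array becomes [9, 3, 8, 7, 12]. The pivot is placed at index 4. All elements to the left of the pivot are <= 12, and all elements to the right are > 12.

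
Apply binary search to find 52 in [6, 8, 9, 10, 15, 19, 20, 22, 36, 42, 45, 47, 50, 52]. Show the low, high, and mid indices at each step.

Binary search for 52 in [6, 8, 9, 10, 15, 19, 20, 22, 36, 42, 45, 47, 50, 52]:

lo=0, hi=13, mid=6, arr[mid]=20 -> 20 < 52, search right half
lo=7, hi=13, mid=10, arr[mid]=45 -> 45 < 52, search right half
lo=11, hi=13, mid=12, arr[mid]=50 -> 50 < 52, search right half
lo=13, hi=13, mid=13, arr[mid]=52 -> Found target at index 13!

Binary search finds 52 at index 13 after 4 comparisons. The search repeatedly halves the search space by comparing with the middle element.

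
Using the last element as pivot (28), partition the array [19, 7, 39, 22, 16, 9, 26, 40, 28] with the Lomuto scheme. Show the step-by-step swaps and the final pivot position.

Lomuto partition with pivot = 28:

Initial array: [19, 7, 39, 22, 16, 9, 26, 40, 28]

arr[0]=19 <= 28: swap with position 0, array becomes [19, 7, 39, 22, 16, 9, 26, 40, 28]
arr[1]=7 <= 28: swap with position 1, array becomes [19, 7, 39, 22, 16, 9, 26, 40, 28]
arr[2]=39 > 28: no swap
arr[3]=22 <= 28: swap with position 2, array becomes [19, 7, 22, 39, 16, 9, 26, 40, 28]
arr[4]=16 <= 28: swap with position 3, array becomes [19, 7, 22, 16, 39, 9, 26, 40, 28]
arr[5]=9 <= 28: swap with position 4, array becomes [19, 7, 22, 16, 9, 39, 26, 40, 28]
arr[6]=26 <= 28: swap with position 5, array becomes [19, 7, 22, 16, 9, 26, 39, 40, 28]
arr[7]=40 > 28: no swap

Place pivot at position 6: [19, 7, 22, 16, 9, 26, 28, 40, 39]
Pivot position: 6

After partitioning with pivot 28, the array becomes [19, 7, 22, 16, 9, 26, 28, 40, 39]. The pivot is placed at index 6. All elements to the left of the pivot are <= 28, and all elements to the right are > 28.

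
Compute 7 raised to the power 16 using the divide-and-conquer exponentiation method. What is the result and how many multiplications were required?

Computing 7^16 by squaring (build up from 7^1; each line after the first costs one multiplication):

7^1 = 7
7^2 = (7^1)^2 = 7^2 = 49
7^4 = (7^2)^2 = 49^2 = 2401
7^8 = (7^4)^2 = 2401^2 = 5764801
7^16 = (7^8)^2 = 5764801^2 = 33232930569601

Result: 33232930569601
Multiplications needed: 4 (4 lines after 7^1)

7^16 = 33232930569601. Using exponentiation by squaring, this requires 4 multiplications. The key idea: if the exponent is even, square the half-power; if odd, multiply by the base once.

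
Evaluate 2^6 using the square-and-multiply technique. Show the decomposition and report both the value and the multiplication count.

Computing 2^6 by squaring (build up from 2^1; each line after the first costs one multiplication):

2^1 = 2
2^2 = (2^1)^2 = 2^2 = 4
2^3 = 2 * 2^2 = 2 * 4 = 8
2^6 = (2^3)^2 = 8^2 = 64

Result: 64
Multiplications needed: 3 (3 lines after 2^1)

2^6 = 64. Using exponentiation by squaring, this requires 3 multiplications. The key idea: if the exponent is even, square the half-power; if odd, multiply by the base once.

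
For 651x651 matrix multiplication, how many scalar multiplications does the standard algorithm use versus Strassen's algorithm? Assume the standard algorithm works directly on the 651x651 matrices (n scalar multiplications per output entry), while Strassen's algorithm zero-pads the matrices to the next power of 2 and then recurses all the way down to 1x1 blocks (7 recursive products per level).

Matrix multiplication for 651x651 matrices:

Strassen's algorithm requires power-of-2 dimensions. Pad 651x651 to 1024x1024 (next power of 2).

Standard algorithm: 651^3 = 275894451 multiplications
Strassen's algorithm: 7^(log2(1024)) = 7^10 = 282475249 multiplications
Difference: 275894451 - 282475249 = -6580798 (Strassen uses MORE here due to padding overhead — for small or just-over-power-of-2 n, padding can outweigh the per-level savings)

Standard: 275894451 multiplications (651^3). Strassen: 282475249 multiplications (7^10, after padding to 1024x1024). Strassen reduces 8 recursive multiplications to 7 at each level.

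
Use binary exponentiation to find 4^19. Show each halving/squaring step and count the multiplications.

Computing 4^19 by squaring (build up from 4^1; each line after the first costs one multiplication):

4^1 = 4
4^2 = (4^1)^2 = 4^2 = 16
4^4 = (4^2)^2 = 16^2 = 256
4^8 = (4^4)^2 = 256^2 = 65536
4^9 = 4 * 4^8 = 4 * 65536 = 262144
4^18 = (4^9)^2 = 262144^2 = 68719476736
4^19 = 4 * 4^18 = 4 * 68719476736 = 274877906944

Result: 274877906944
Multiplications needed: 6 (6 lines after 4^1)

4^19 = 274877906944. Using exponentiation by squaring, this requires 6 multiplications. The key idea: if the exponent is even, square the half-power; if odd, multiply by the base once.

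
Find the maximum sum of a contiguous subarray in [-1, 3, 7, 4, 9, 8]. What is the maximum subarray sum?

Using Kadane's algorithm on [-1, 3, 7, 4, 9, 8]:

Scanning through the array:
Position 1 (value 3): max_ending_here = 3, max_so_far = 3
Position 2 (value 7): max_ending_here = 10, max_so_far = 10
Position 3 (value 4): max_ending_here = 14, max_so_far = 14
Position 4 (value 9): max_ending_here = 23, max_so_far = 23
Position 5 (value 8): max_ending_here = 31, max_so_far = 31

Maximum subarray: [3, 7, 4, 9, 8]
Maximum sum: 31

The maximum subarray is [3, 7, 4, 9, 8] with sum 31. This subarray runs from index 1 to index 5.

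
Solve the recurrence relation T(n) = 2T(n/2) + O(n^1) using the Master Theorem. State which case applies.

Master Theorem for T(n) = 2T(n/2) + O(n^1):

a = 2, b = 2, c = 1
log_b(a) = log_2(2) = 1.0000

Case 2: c = 1 = log_2(2) = 1.0000
T(n) = O(n^1 log n) = O(n log n)

For T(n) = 2T(n/2) + O(n^1): log_2(2) = 1.0000. This is Case 2 of the Master Theorem (c = log_b(a), equal work at all levels), giving O(n log n).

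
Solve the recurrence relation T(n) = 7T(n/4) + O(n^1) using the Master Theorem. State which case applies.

Master Theorem for T(n) = 7T(n/4) + O(n^1):

a = 7, b = 4, c = 1
log_b(a) = log_4(7) = 1.4037

Case 1: c = 1 < log_4(7) = 1.4037
T(n) = O(n^(log_4 7))

For T(n) = 7T(n/4) + O(n^1): log_4(7) = 1.4037. This is Case 1 of the Master Theorem (c < log_b(a), work dominated by leaves), giving O(n^(log_4 7)).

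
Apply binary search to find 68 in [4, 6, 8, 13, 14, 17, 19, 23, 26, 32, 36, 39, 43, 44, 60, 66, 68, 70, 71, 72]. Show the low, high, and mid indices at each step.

Binary search for 68 in [4, 6, 8, 13, 14, 17, 19, 23, 26, 32, 36, 39, 43, 44, 60, 66, 68, 70, 71, 72]:

lo=0, hi=19, mid=9, arr[mid]=32 -> 32 < 68, search right half
lo=10, hi=19, mid=14, arr[mid]=60 -> 60 < 68, search right half
lo=15, hi=19, mid=17, arr[mid]=70 -> 70 > 68, search left half
lo=15, hi=16, mid=15, arr[mid]=66 -> 66 < 68, search right half
lo=16, hi=16, mid=16, arr[mid]=68 -> Found target at index 16!

Binary search finds 68 at index 16 after 5 comparisons. The search repeatedly halves the search space by comparing with the middle element.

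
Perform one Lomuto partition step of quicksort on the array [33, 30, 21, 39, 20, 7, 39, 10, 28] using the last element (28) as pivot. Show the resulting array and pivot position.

Lomuto partition with pivot = 28:

Initial array: [33, 30, 21, 39, 20, 7, 39, 10, 28]

arr[0]=33 > 28: no swap
arr[1]=30 > 28: no swap
arr[2]=21 <= 28: swap with position 0, array becomes [21, 30, 33, 39, 20, 7, 39, 10, 28]
arr[3]=39 > 28: no swap
arr[4]=20 <= 28: swap with position 1, array becomes [21, 20, 33, 39, 30, 7, 39, 10, 28]
arr[5]=7 <= 28: swap with position 2, array becomes [21, 20, 7, 39, 30, 33, 39, 10, 28]
arr[6]=39 > 28: no swap
arr[7]=10 <= 28: swap with position 3, array becomes [21, 20, 7, 10, 30, 33, 39, 39, 28]

Place pivot at position 4: [21, 20, 7, 10, 28, 33, 39, 39, 30]
Pivot position: 4

After partitioning with pivot 28, the array becomes [21, 20, 7, 10, 28, 33, 39, 39, 30]. The pivot is placed at index 4. All elements to the left of the pivot are <= 28, and all elements to the right are > 28.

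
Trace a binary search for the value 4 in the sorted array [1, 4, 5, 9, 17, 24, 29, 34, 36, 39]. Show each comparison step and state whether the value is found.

Binary search for 4 in [1, 4, 5, 9, 17, 24, 29, 34, 36, 39]:

lo=0, hi=9, mid=4, arr[mid]=17 -> 17 > 4, search left half
lo=0, hi=3, mid=1, arr[mid]=4 -> Found target at index 1!

Binary search finds 4 at index 1 after 2 comparisons. The search repeatedly halves the search space by comparing with the middle element.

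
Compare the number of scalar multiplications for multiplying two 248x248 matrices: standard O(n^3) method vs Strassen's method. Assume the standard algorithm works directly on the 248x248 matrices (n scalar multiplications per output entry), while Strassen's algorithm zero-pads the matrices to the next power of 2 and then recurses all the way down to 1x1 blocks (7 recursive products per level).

Matrix multiplication for 248x248 matrices:

Strassen's algorithm requires power-of-2 dimensions. Pad 248x248 to 256x256 (next power of 2).

Standard algorithm: 248^3 = 15252992 multiplications
Strassen's algorithm: 7^(log2(256)) = 7^8 = 5764801 multiplications
Savings: 15252992 - 5764801 = 9488191 multiplications

Standard: 15252992 multiplications (248^3). Strassen: 5764801 multiplications (7^8, after padding to 256x256). Strassen reduces 8 recursive multiplications to 7 at each level.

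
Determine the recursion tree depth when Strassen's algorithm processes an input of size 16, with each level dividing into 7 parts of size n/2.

For divide and conquer with division factor 2:

Problem sizes at each level:
Level 0: 16
Level 1: 8
Level 2: 4
Level 3: 2
Level 4: 1

The root is level 0 and the size-1 base case is level 4 (the tree spans levels 0 through 4, i.e. 5 levels counting the root), so the depth is the number of divisions: log_2(16) = 4

The recursion tree depth is log_2(16) = 4. At each level, the problem size is divided by 2, so it takes 4 divisions to reduce to a base case of size 1. The algorithm makes 7 recursive calls at each level.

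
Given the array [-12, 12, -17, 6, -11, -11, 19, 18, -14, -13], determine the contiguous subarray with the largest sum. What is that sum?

Using Kadane's algorithm on [-12, 12, -17, 6, -11, -11, 19, 18, -14, -13]:

Scanning through the array:
Position 1 (value 12): max_ending_here = 12, max_so_far = 12
Position 2 (value -17): max_ending_here = -5, max_so_far = 12
Position 3 (value 6): max_ending_here = 6, max_so_far = 12
Position 4 (value -11): max_ending_here = -5, max_so_far = 12
Position 5 (value -11): max_ending_here = -11, max_so_far = 12
Position 6 (value 19): max_ending_here = 19, max_so_far = 19
Position 7 (value 18): max_ending_here = 37, max_so_far = 37
Position 8 (value -14): max_ending_here = 23, max_so_far = 37
Position 9 (value -13): max_ending_here = 10, max_so_far = 37

Maximum subarray: [19, 18]
Maximum sum: 37

The maximum subarray is [19, 18] with sum 37. This subarray runs from index 6 to index 7.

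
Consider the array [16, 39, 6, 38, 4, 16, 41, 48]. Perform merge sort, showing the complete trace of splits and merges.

Merge sort trace:

Split: [16, 39, 6, 38, 4, 16, 41, 48] -> [16, 39, 6, 38] and [4, 16, 41, 48]
  Split: [16, 39, 6, 38] -> [16, 39] and [6, 38]
    Split: [16, 39] -> [16] and [39]
    Merge: [16] + [39] -> [16, 39]
    Split: [6, 38] -> [6] and [38]
    Merge: [6] + [38] -> [6, 38]
  Merge: [16, 39] + [6, 38] -> [6, 16, 38, 39]
  Split: [4, 16, 41, 48] -> [4, 16] and [41, 48]
    Split: [4, 16] -> [4] and [16]
    Merge: [4] + [16] -> [4, 16]
    Split: [41, 48] -> [41] and [48]
    Merge: [41] + [48] -> [41, 48]
  Merge: [4, 16] + [41, 48] -> [4, 16, 41, 48]
Merge: [6, 16, 38, 39] + [4, 16, 41, 48] -> [4, 6, 16, 16, 38, 39, 41, 48]

Final sorted array: [4, 6, 16, 16, 38, 39, 41, 48]

The merge sort proceeds by recursively splitting the array and merging sorted halves.
After all merges, the sorted array is [4, 6, 16, 16, 38, 39, 41, 48].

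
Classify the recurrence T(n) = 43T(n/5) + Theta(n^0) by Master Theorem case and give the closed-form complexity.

Master Theorem for T(n) = 43T(n/5) + O(n^0):

a = 43, b = 5, c = 0
log_b(a) = log_5(43) = 2.3370

Case 1: c = 0 < log_5(43) = 2.3370
T(n) = O(n^(log_5 43))

For T(n) = 43T(n/5) + O(n^0): log_5(43) = 2.3370. This is Case 1 of the Master Theorem (c < log_b(a), work dominated by leaves), giving O(n^(log_5 43)).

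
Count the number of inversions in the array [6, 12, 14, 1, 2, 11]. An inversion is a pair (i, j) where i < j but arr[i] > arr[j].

Finding inversions in [6, 12, 14, 1, 2, 11]:

(0, 3): arr[0]=6 > arr[3]=1
(0, 4): arr[0]=6 > arr[4]=2
(1, 3): arr[1]=12 > arr[3]=1
(1, 4): arr[1]=12 > arr[4]=2
(1, 5): arr[1]=12 > arr[5]=11
(2, 3): arr[2]=14 > arr[3]=1
(2, 4): arr[2]=14 > arr[4]=2
(2, 5): arr[2]=14 > arr[5]=11

Total inversions: 8

The array has 8 inversion(s): (0,3), (0,4), (1,3), (1,4), (1,5), (2,3), (2,4), (2,5). Each pair (i,j) satisfies i < j and arr[i] > arr[j].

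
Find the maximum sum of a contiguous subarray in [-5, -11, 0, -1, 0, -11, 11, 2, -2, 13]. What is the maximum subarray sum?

Using Kadane's algorithm on [-5, -11, 0, -1, 0, -11, 11, 2, -2, 13]:

Scanning through the array:
Position 1 (value -11): max_ending_here = -11, max_so_far = -5
Position 2 (value 0): max_ending_here = 0, max_so_far = 0
Position 3 (value -1): max_ending_here = -1, max_so_far = 0
Position 4 (value 0): max_ending_here = 0, max_so_far = 0
Position 5 (value -11): max_ending_here = -11, max_so_far = 0
Position 6 (value 11): max_ending_here = 11, max_so_far = 11
Position 7 (value 2): max_ending_here = 13, max_so_far = 13
Position 8 (value -2): max_ending_here = 11, max_so_far = 13
Position 9 (value 13): max_ending_here = 24, max_so_far = 24

Maximum subarray: [11, 2, -2, 13]
Maximum sum: 24

The maximum subarray is [11, 2, -2, 13] with sum 24. This subarray runs from index 6 to index 9.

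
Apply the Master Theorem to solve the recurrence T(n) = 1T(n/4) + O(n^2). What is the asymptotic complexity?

Master Theorem for T(n) = 1T(n/4) + O(n^2):

a = 1, b = 4, c = 2
log_b(a) = log_4(1) = 0.0000

Case 3: c = 2 > log_4(1) = 0.0000
T(n) = O(n^2) = O(n^2)

For T(n) = 1T(n/4) + O(n^2): log_4(1) = 0.0000. This is Case 3 of the Master Theorem (c > log_b(a), work dominated by root), giving O(n^2).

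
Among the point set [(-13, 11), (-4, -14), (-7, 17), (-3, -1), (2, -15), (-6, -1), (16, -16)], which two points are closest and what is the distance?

Computing all pairwise distances among 7 points:

d((-13, 11), (-4, -14)) = 26.5707
d((-13, 11), (-7, 17)) = 8.4853
d((-13, 11), (-3, -1)) = 15.6205
d((-13, 11), (2, -15)) = 30.0167
d((-13, 11), (-6, -1)) = 13.8924
d((-13, 11), (16, -16)) = 39.6232
d((-4, -14), (-7, 17)) = 31.1448
d((-4, -14), (-3, -1)) = 13.0384
d((-4, -14), (2, -15)) = 6.0828
d((-4, -14), (-6, -1)) = 13.1529
d((-4, -14), (16, -16)) = 20.0998
d((-7, 17), (-3, -1)) = 18.4391
d((-7, 17), (2, -15)) = 33.2415
d((-7, 17), (-6, -1)) = 18.0278
d((-7, 17), (16, -16)) = 40.2244
d((-3, -1), (2, -15)) = 14.8661
d((-3, -1), (-6, -1)) = 3.0 <-- minimum
d((-3, -1), (16, -16)) = 24.2074
d((2, -15), (-6, -1)) = 16.1245
d((2, -15), (16, -16)) = 14.0357
d((-6, -1), (16, -16)) = 26.6271

Closest pair: (-3, -1) and (-6, -1) with distance 3.0

The closest pair is (-3, -1) and (-6, -1) with Euclidean distance 3.0. For 7 points, brute-force pairwise comparison is shown above. For large n, the divide-and-conquer algorithm (sort by x, recurse on halves, check the dividing strip) achieves O(n log n).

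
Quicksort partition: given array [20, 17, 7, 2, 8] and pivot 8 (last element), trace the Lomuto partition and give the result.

Lomuto partition with pivot = 8:

Initial array: [20, 17, 7, 2, 8]

arr[0]=20 > 8: no swap
arr[1]=17 > 8: no swap
arr[2]=7 <= 8: swap with position 0, array becomes [7, 17, 20, 2, 8]
arr[3]=2 <= 8: swap with position 1, array becomes [7, 2, 20, 17, 8]

Place pivot at position 2: [7, 2, 8, 17, 20]
Pivot position: 2

After partitioning with pivot 8, the array becomes [7, 2, 8, 17, 20]. The pivot is placed at index 2. All elements to the left of the pivot are <= 8, and all elements to the right are > 8.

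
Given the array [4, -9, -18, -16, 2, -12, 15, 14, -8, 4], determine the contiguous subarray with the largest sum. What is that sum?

Using Kadane's algorithm on [4, -9, -18, -16, 2, -12, 15, 14, -8, 4]:

Scanning through the array:
Position 1 (value -9): max_ending_here = -5, max_so_far = 4
Position 2 (value -18): max_ending_here = -18, max_so_far = 4
Position 3 (value -16): max_ending_here = -16, max_so_far = 4
Position 4 (value 2): max_ending_here = 2, max_so_far = 4
Position 5 (value -12): max_ending_here = -10, max_so_far = 4
Position 6 (value 15): max_ending_here = 15, max_so_far = 15
Position 7 (value 14): max_ending_here = 29, max_so_far = 29
Position 8 (value -8): max_ending_here = 21, max_so_far = 29
Position 9 (value 4): max_ending_here = 25, max_so_far = 29

Maximum subarray: [15, 14]
Maximum sum: 29

The maximum subarray is [15, 14] with sum 29. This subarray runs from index 6 to index 7.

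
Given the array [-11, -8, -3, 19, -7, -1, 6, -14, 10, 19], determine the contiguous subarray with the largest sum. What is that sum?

Using Kadane's algorithm on [-11, -8, -3, 19, -7, -1, 6, -14, 10, 19]:

Scanning through the array:
Position 1 (value -8): max_ending_here = -8, max_so_far = -8
Position 2 (value -3): max_ending_here = -3, max_so_far = -3
Position 3 (value 19): max_ending_here = 19, max_so_far = 19
Position 4 (value -7): max_ending_here = 12, max_so_far = 19
Position 5 (value -1): max_ending_here = 11, max_so_far = 19
Position 6 (value 6): max_ending_here = 17, max_so_far = 19
Position 7 (value -14): max_ending_here = 3, max_so_far = 19
Position 8 (value 10): max_ending_here = 13, max_so_far = 19
Position 9 (value 19): max_ending_here = 32, max_so_far = 32

Maximum subarray: [19, -7, -1, 6, -14, 10, 19]
Maximum sum: 32

The maximum subarray is [19, -7, -1, 6, -14, 10, 19] with sum 32. This subarray runs from index 3 to index 9.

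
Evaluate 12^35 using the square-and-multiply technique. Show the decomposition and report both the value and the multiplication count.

Computing 12^35 by squaring (build up from 12^1; each line after the first costs one multiplication):

12^1 = 12
12^2 = (12^1)^2 = 12^2 = 144
12^4 = (12^2)^2 = 144^2 = 20736
12^8 = (12^4)^2 = 20736^2 = 429981696
12^16 = (12^8)^2 = 429981696^2 = 184884258895036416
12^17 = 12 * 12^16 = 12 * 184884258895036416 = 2218611106740436992
12^34 = (12^17)^2 = 2218611106740436992^2 = 4922235242952026704037113243122008064
12^35 = 12 * 12^34 = 12 * 4922235242952026704037113243122008064 = 59066822915424320448445358917464096768

Result: 59066822915424320448445358917464096768
Multiplications needed: 7 (7 lines after 12^1)

12^35 = 59066822915424320448445358917464096768. Using exponentiation by squaring, this requires 7 multiplications. The key idea: if the exponent is even, square the half-power; if odd, multiply by the base once.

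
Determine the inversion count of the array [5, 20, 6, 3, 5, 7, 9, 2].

Finding inversions in [5, 20, 6, 3, 5, 7, 9, 2]:

(0, 3): arr[0]=5 > arr[3]=3
(0, 7): arr[0]=5 > arr[7]=2
(1, 2): arr[1]=20 > arr[2]=6
(1, 3): arr[1]=20 > arr[3]=3
(1, 4): arr[1]=20 > arr[4]=5
(1, 5): arr[1]=20 > arr[5]=7
(1, 6): arr[1]=20 > arr[6]=9
(1, 7): arr[1]=20 > arr[7]=2
(2, 3): arr[2]=6 > arr[3]=3
(2, 4): arr[2]=6 > arr[4]=5
(2, 7): arr[2]=6 > arr[7]=2
(3, 7): arr[3]=3 > arr[7]=2
(4, 7): arr[4]=5 > arr[7]=2
(5, 7): arr[5]=7 > arr[7]=2
(6, 7): arr[6]=9 > arr[7]=2

Total inversions: 15

The array has 15 inversion(s): (0,3), (0,7), (1,2), (1,3), (1,4), (1,5), (1,6), (1,7), (2,3), (2,4), (2,7), (3,7), (4,7), (5,7), (6,7). Each pair (i,j) satisfies i < j and arr[i] > arr[j].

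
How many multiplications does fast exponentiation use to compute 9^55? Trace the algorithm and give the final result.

Computing 9^55 by squaring (build up from 9^1; each line after the first costs one multiplication):

9^1 = 9
9^2 = (9^1)^2 = 9^2 = 81
9^3 = 9 * 9^2 = 9 * 81 = 729
9^6 = (9^3)^2 = 729^2 = 531441
9^12 = (9^6)^2 = 531441^2 = 282429536481
9^13 = 9 * 9^12 = 9 * 282429536481 = 2541865828329
9^26 = (9^13)^2 = 2541865828329^2 = 6461081889226673298932241
9^27 = 9 * 9^26 = 9 * 6461081889226673298932241 = 58149737003040059690390169
9^54 = (9^27)^2 = 58149737003040059690390169^2 = 3381391913522726342930221472392241170198527451848561
9^55 = 9 * 9^54 = 9 * 3381391913522726342930221472392241170198527451848561 = 30432527221704537086371993251530170531786747066637049

Result: 30432527221704537086371993251530170531786747066637049
Multiplications needed: 9 (9 lines after 9^1)

9^55 = 30432527221704537086371993251530170531786747066637049. Using exponentiation by squaring, this requires 9 multiplications. The key idea: if the exponent is even, square the half-power; if odd, multiply by the base once.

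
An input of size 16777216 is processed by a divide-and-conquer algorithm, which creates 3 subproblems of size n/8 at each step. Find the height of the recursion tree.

For divide and conquer with division factor 8:

Problem sizes at each level:
Level 0: 16777216
Level 1: 2097152
Level 2: 262144
Level 3: 32768
Level 4: 4096
Level 5: 512
Level 6: 64
Level 7: 8
Level 8: 1

The root is level 0 and the size-1 base case is level 8 (the tree spans levels 0 through 8, i.e. 9 levels counting the root), so the depth is the number of divisions: log_8(16777216) = 8

The recursion tree depth is log_8(16777216) = 8. At each level, the problem size is divided by 8, so it takes 8 divisions to reduce to a base case of size 1. The algorithm makes 3 recursive calls at each level.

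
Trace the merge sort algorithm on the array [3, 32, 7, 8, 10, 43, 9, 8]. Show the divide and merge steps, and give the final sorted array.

Merge sort trace:

Split: [3, 32, 7, 8, 10, 43, 9, 8] -> [3, 32, 7, 8] and [10, 43, 9, 8]
  Split: [3, 32, 7, 8] -> [3, 32] and [7, 8]
    Split: [3, 32] -> [3] and [32]
    Merge: [3] + [32] -> [3, 32]
    Split: [7, 8] -> [7] and [8]
    Merge: [7] + [8] -> [7, 8]
  Merge: [3, 32] + [7, 8] -> [3, 7, 8, 32]
  Split: [10, 43, 9, 8] -> [10, 43] and [9, 8]
    Split: [10, 43] -> [10] and [43]
    Merge: [10] + [43] -> [10, 43]
    Split: [9, 8] -> [9] and [8]
    Merge: [9] + [8] -> [8, 9]
  Merge: [10, 43] + [8, 9] -> [8, 9, 10, 43]
Merge: [3, 7, 8, 32] + [8, 9, 10, 43] -> [3, 7, 8, 8, 9, 10, 32, 43]

Final sorted array: [3, 7, 8, 8, 9, 10, 32, 43]

The merge sort proceeds by recursively splitting the array and merging sorted halves.
After all merges, the sorted array is [3, 7, 8, 8, 9, 10, 32, 43].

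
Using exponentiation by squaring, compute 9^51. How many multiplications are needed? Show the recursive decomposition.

Computing 9^51 by squaring (build up from 9^1; each line after the first costs one multiplication):

9^1 = 9
9^2 = (9^1)^2 = 9^2 = 81
9^3 = 9 * 9^2 = 9 * 81 = 729
9^6 = (9^3)^2 = 729^2 = 531441
9^12 = (9^6)^2 = 531441^2 = 282429536481
9^24 = (9^12)^2 = 282429536481^2 = 79766443076872509863361
9^25 = 9 * 9^24 = 9 * 79766443076872509863361 = 717897987691852588770249
9^50 = (9^25)^2 = 717897987691852588770249^2 = 515377520732011331036461129765621272702107522001
9^51 = 9 * 9^50 = 9 * 515377520732011331036461129765621272702107522001 = 4638397686588101979328150167890591454318967698009

Result: 4638397686588101979328150167890591454318967698009
Multiplications needed: 8 (8 lines after 9^1)

9^51 = 4638397686588101979328150167890591454318967698009. Using exponentiation by squaring, this requires 8 multiplications. The key idea: if the exponent is even, square the half-power; if odd, multiply by the base once.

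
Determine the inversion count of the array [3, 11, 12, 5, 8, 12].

Finding inversions in [3, 11, 12, 5, 8, 12]:

(1, 3): arr[1]=11 > arr[3]=5
(1, 4): arr[1]=11 > arr[4]=8
(2, 3): arr[2]=12 > arr[3]=5
(2, 4): arr[2]=12 > arr[4]=8

Total inversions: 4

The array has 4 inversion(s): (1,3), (1,4), (2,3), (2,4). Each pair (i,j) satisfies i < j and arr[i] > arr[j].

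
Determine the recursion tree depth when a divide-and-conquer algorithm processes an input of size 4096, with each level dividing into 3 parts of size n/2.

For divide and conquer with division factor 2:

Problem sizes at each level:
Level 0: 4096
Level 1: 2048
Level 2: 1024
Level 3: 512
Level 4: 256
Level 5: 128
Level 6: 64
Level 7: 32
Level 8: 16
Level 9: 8
Level 10: 4
Level 11: 2
Level 12: 1

The root is level 0 and the size-1 base case is level 12 (the tree spans levels 0 through 12, i.e. 13 levels counting the root), so the depth is the number of divisions: log_2(4096) = 12

The recursion tree depth is log_2(4096) = 12. At each level, the problem size is divided by 2, so it takes 12 divisions to reduce to a base case of size 1. The algorithm makes 3 recursive calls at each level.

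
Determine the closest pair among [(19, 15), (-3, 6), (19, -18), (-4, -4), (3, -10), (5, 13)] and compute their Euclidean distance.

Computing all pairwise distances among 6 points:

d((19, 15), (-3, 6)) = 23.7697
d((19, 15), (19, -18)) = 33.0
d((19, 15), (-4, -4)) = 29.8329
d((19, 15), (3, -10)) = 29.6816
d((19, 15), (5, 13)) = 14.1421
d((-3, 6), (19, -18)) = 32.5576
d((-3, 6), (-4, -4)) = 10.0499
d((-3, 6), (3, -10)) = 17.088
d((-3, 6), (5, 13)) = 10.6301
d((19, -18), (-4, -4)) = 26.9258
d((19, -18), (3, -10)) = 17.8885
d((19, -18), (5, 13)) = 34.0147
d((-4, -4), (3, -10)) = 9.2195 <-- minimum
d((-4, -4), (5, 13)) = 19.2354
d((3, -10), (5, 13)) = 23.0868

Closest pair: (-4, -4) and (3, -10) with distance 9.2195

The closest pair is (-4, -4) and (3, -10) with Euclidean distance 9.2195. For 6 points, brute-force pairwise comparison is shown above. For large n, the divide-and-conquer algorithm (sort by x, recurse on halves, check the dividing strip) achieves O(n log n).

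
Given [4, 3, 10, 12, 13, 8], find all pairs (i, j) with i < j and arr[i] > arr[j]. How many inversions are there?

Finding inversions in [4, 3, 10, 12, 13, 8]:

(0, 1): arr[0]=4 > arr[1]=3
(2, 5): arr[2]=10 > arr[5]=8
(3, 5): arr[3]=12 > arr[5]=8
(4, 5): arr[4]=13 > arr[5]=8

Total inversions: 4

The array has 4 inversion(s): (0,1), (2,5), (3,5), (4,5). Each pair (i,j) satisfies i < j and arr[i] > arr[j].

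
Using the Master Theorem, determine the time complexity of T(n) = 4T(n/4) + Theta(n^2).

Master Theorem for T(n) = 4T(n/4) + O(n^2):

a = 4, b = 4, c = 2
log_b(a) = log_4(4) = 1.0000

Case 3: c = 2 > log_4(4) = 1.0000
T(n) = O(n^2) = O(n^2)

For T(n) = 4T(n/4) + O(n^2): log_4(4) = 1.0000. This is Case 3 of the Master Theorem (c > log_b(a), work dominated by root), giving O(n^2).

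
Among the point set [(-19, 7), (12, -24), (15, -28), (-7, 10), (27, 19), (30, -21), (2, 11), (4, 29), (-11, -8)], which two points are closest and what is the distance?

Computing all pairwise distances among 9 points:

d((-19, 7), (12, -24)) = 43.8406
d((-19, 7), (15, -28)) = 48.7955
d((-19, 7), (-7, 10)) = 12.3693
d((-19, 7), (27, 19)) = 47.5395
d((-19, 7), (30, -21)) = 56.4358
d((-19, 7), (2, 11)) = 21.3776
d((-19, 7), (4, 29)) = 31.8277
d((-19, 7), (-11, -8)) = 17.0
d((12, -24), (15, -28)) = 5.0 <-- minimum
d((12, -24), (-7, 10)) = 38.9487
d((12, -24), (27, 19)) = 45.5412
d((12, -24), (30, -21)) = 18.2483
d((12, -24), (2, 11)) = 36.4005
d((12, -24), (4, 29)) = 53.6004
d((12, -24), (-11, -8)) = 28.0179
d((15, -28), (-7, 10)) = 43.909
d((15, -28), (27, 19)) = 48.5077
d((15, -28), (30, -21)) = 16.5529
d((15, -28), (2, 11)) = 41.1096
d((15, -28), (4, 29)) = 58.0517
d((15, -28), (-11, -8)) = 32.8024
d((-7, 10), (27, 19)) = 35.171
d((-7, 10), (30, -21)) = 48.2701
d((-7, 10), (2, 11)) = 9.0554
d((-7, 10), (4, 29)) = 21.9545
d((-7, 10), (-11, -8)) = 18.4391
d((27, 19), (30, -21)) = 40.1123
d((27, 19), (2, 11)) = 26.2488
d((27, 19), (4, 29)) = 25.0799
d((27, 19), (-11, -8)) = 46.6154
d((30, -21), (2, 11)) = 42.5206
d((30, -21), (4, 29)) = 56.356
d((30, -21), (-11, -8)) = 43.0116
d((2, 11), (4, 29)) = 18.1108
d((2, 11), (-11, -8)) = 23.0217
d((4, 29), (-11, -8)) = 39.9249

Closest pair: (12, -24) and (15, -28) with distance 5.0

The closest pair is (12, -24) and (15, -28) with Euclidean distance 5.0. For 9 points, brute-force pairwise comparison is shown above. For large n, the divide-and-conquer algorithm (sort by x, recurse on halves, check the dividing strip) achieves O(n log n).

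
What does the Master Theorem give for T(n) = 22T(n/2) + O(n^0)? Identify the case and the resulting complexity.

Master Theorem for T(n) = 22T(n/2) + O(n^0):

a = 22, b = 2, c = 0
log_b(a) = log_2(22) = 4.4594

Case 1: c = 0 < log_2(22) = 4.4594
T(n) = O(n^(log_2 22))

For T(n) = 22T(n/2) + O(n^0): log_2(22) = 4.4594. This is Case 1 of the Master Theorem (c < log_b(a), work dominated by leaves), giving O(n^(log_2 22)).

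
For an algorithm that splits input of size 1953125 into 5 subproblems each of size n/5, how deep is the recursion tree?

For divide and conquer with division factor 5:

Problem sizes at each level:
Level 0: 1953125
Level 1: 390625
Level 2: 78125
Level 3: 15625
Level 4: 3125
Level 5: 625
Level 6: 125
Level 7: 25
Level 8: 5
Level 9: 1

The root is level 0 and the size-1 base case is level 9 (the tree spans levels 0 through 9, i.e. 10 levels counting the root), so the depth is the number of divisions: log_5(1953125) = 9

The recursion tree depth is log_5(1953125) = 9. At each level, the problem size is divided by 5, so it takes 9 divisions to reduce to a base case of size 1. The algorithm makes 5 recursive calls at each level.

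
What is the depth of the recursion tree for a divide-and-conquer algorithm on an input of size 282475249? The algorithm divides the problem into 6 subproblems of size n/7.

For divide and conquer with division factor 7:

Problem sizes at each level:
Level 0: 282475249
Level 1: 40353607
Level 2: 5764801
Level 3: 823543
Level 4: 117649
Level 5: 16807
Level 6: 2401
Level 7: 343
Level 8: 49
Level 9: 7
Level 10: 1

The root is level 0 and the size-1 base case is level 10 (the tree spans levels 0 through 10, i.e. 11 levels counting the root), so the depth is the number of divisions: log_7(282475249) = 10

The recursion tree depth is log_7(282475249) = 10. At each level, the problem size is divided by 7, so it takes 10 divisions to reduce to a base case of size 1. The algorithm makes 6 recursive calls at each level.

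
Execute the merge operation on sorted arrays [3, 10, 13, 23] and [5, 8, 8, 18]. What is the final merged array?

Merging process:

Compare 3 vs 5: take 3 from left. Merged: [3]
Compare 10 vs 5: take 5 from right. Merged: [3, 5]
Compare 10 vs 8: take 8 from right. Merged: [3, 5, 8]
Compare 10 vs 8: take 8 from right. Merged: [3, 5, 8, 8]
Compare 10 vs 18: take 10 from left. Merged: [3, 5, 8, 8, 10]
Compare 13 vs 18: take 13 from left. Merged: [3, 5, 8, 8, 10, 13]
Compare 23 vs 18: take 18 from right. Merged: [3, 5, 8, 8, 10, 13, 18]
Append remaining from left: [23]. Merged: [3, 5, 8, 8, 10, 13, 18, 23]

Final merged array: [3, 5, 8, 8, 10, 13, 18, 23]
Total comparisons: 7

The merged array is [3, 5, 8, 8, 10, 13, 18, 23], requiring 7 comparisons. The merge step runs in O(n) time where n is the total number of elements.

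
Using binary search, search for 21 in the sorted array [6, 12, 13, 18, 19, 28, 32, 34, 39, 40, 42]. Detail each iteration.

Binary search for 21 in [6, 12, 13, 18, 19, 28, 32, 34, 39, 40, 42]:

lo=0, hi=10, mid=5, arr[mid]=28 -> 28 > 21, search left half
lo=0, hi=4, mid=2, arr[mid]=13 -> 13 < 21, search right half
lo=3, hi=4, mid=3, arr[mid]=18 -> 18 < 21, search right half
lo=4, hi=4, mid=4, arr[mid]=19 -> 19 < 21, search right half
lo=5 > hi=4, target 21 not found

Binary search determines that 21 is not in the array after 4 comparisons. The search space was exhausted without finding the target.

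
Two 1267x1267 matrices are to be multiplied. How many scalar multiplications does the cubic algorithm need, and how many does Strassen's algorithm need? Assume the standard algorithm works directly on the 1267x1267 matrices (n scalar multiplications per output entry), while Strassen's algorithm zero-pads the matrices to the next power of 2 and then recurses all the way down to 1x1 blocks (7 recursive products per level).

Matrix multiplication for 1267x1267 matrices:

Strassen's algorithm requires power-of-2 dimensions. Pad 1267x1267 to 2048x2048 (next power of 2).

Standard algorithm: 1267^3 = 2033901163 multiplications
Strassen's algorithm: 7^(log2(2048)) = 7^11 = 1977326743 multiplications
Savings: 2033901163 - 1977326743 = 56574420 multiplications

Standard: 2033901163 multiplications (1267^3). Strassen: 1977326743 multiplications (7^11, after padding to 2048x2048). Strassen reduces 8 recursive multiplications to 7 at each level.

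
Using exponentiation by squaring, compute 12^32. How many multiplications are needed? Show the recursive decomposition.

Computing 12^32 by squaring (build up from 12^1; each line after the first costs one multiplication):

12^1 = 12
12^2 = (12^1)^2 = 12^2 = 144
12^4 = (12^2)^2 = 144^2 = 20736
12^8 = (12^4)^2 = 20736^2 = 429981696
12^16 = (12^8)^2 = 429981696^2 = 184884258895036416
12^32 = (12^16)^2 = 184884258895036416^2 = 34182189187166852111368841966125056

Result: 34182189187166852111368841966125056
Multiplications needed: 5 (5 lines after 12^1)

12^32 = 34182189187166852111368841966125056. Using exponentiation by squaring, this requires 5 multiplications. The key idea: if the exponent is even, square the half-power; if odd, multiply by the base once.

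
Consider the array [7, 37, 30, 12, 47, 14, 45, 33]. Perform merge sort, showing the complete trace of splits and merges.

Merge sort trace:

Split: [7, 37, 30, 12, 47, 14, 45, 33] -> [7, 37, 30, 12] and [47, 14, 45, 33]
  Split: [7, 37, 30, 12] -> [7, 37] and [30, 12]
    Split: [7, 37] -> [7] and [37]
    Merge: [7] + [37] -> [7, 37]
    Split: [30, 12] -> [30] and [12]
    Merge: [30] + [12] -> [12, 30]
  Merge: [7, 37] + [12, 30] -> [7, 12, 30, 37]
  Split: [47, 14, 45, 33] -> [47, 14] and [45, 33]
    Split: [47, 14] -> [47] and [14]
    Merge: [47] + [14] -> [14, 47]
    Split: [45, 33] -> [45] and [33]
    Merge: [45] + [33] -> [33, 45]
  Merge: [14, 47] + [33, 45] -> [14, 33, 45, 47]
Merge: [7, 12, 30, 37] + [14, 33, 45, 47] -> [7, 12, 14, 30, 33, 37, 45, 47]

Final sorted array: [7, 12, 14, 30, 33, 37, 45, 47]

The merge sort proceeds by recursively splitting the array and merging sorted halves.
After all merges, the sorted array is [7, 12, 14, 30, 33, 37, 45, 47].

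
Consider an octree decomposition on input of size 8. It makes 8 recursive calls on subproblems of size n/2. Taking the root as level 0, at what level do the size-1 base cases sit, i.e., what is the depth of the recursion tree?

For divide and conquer with division factor 2:

Problem sizes at each level:
Level 0: 8
Level 1: 4
Level 2: 2
Level 3: 1

The root is level 0 and the size-1 base case is level 3 (the tree spans levels 0 through 3, i.e. 4 levels counting the root), so the depth is the number of divisions: log_2(8) = 3

The recursion tree depth is log_2(8) = 3. At each level, the problem size is divided by 2, so it takes 3 divisions to reduce to a base case of size 1. The algorithm makes 8 recursive calls at each level.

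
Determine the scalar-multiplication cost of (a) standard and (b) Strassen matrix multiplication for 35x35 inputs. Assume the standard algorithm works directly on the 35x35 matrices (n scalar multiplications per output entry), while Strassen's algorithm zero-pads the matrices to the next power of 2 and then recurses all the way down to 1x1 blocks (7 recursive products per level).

Matrix multiplication for 35x35 matrices:

Strassen's algorithm requires power-of-2 dimensions. Pad 35x35 to 64x64 (next power of 2).

Standard algorithm: 35^3 = 42875 multiplications
Strassen's algorithm: 7^(log2(64)) = 7^6 = 117649 multiplications
Difference: 42875 - 117649 = -74774 (Strassen uses MORE here due to padding overhead — for small or just-over-power-of-2 n, padding can outweigh the per-level savings)

Standard: 42875 multiplications (35^3). Strassen: 117649 multiplications (7^6, after padding to 64x64). Strassen reduces 8 recursive multiplications to 7 at each level.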